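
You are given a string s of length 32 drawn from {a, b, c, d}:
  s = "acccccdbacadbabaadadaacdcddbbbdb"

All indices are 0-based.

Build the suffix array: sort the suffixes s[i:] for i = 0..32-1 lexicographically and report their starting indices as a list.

sorted suffixes:
  #0 SA[0]=20  'aacdcddbbbdb'
  #1 SA[1]=15  'aadadaacdcddbbbdb'
  #2 SA[2]=13  'abaadadaacdcddbbbdb'
  #3 SA[3]=8  'acadbabaadadaacdcddbbbdb'
  #4 SA[4]=0  'acccccdbacadbabaadadaacdcddbbbdb'
  #5 SA[5]=21  'acdcddbbbdb'
  #6 SA[6]=18  'adaacdcddbbbdb'
  #7 SA[7]=16  'adadaacdcddbbbdb'
  #8 SA[8]=10  'adbabaadadaacdcddbbbdb'
  #9 SA[9]=31  'b'
  #10 SA[10]=14  'baadadaacdcddbbbdb'
  #11 SA[11]=12  'babaadadaacdcddbbbdb'
  #12 SA[12]=7  'bacadbabaadadaacdcddbbbdb'
  #13 SA[13]=27  'bbbdb'
  #14 SA[14]=28  'bbdb'
  #15 SA[15]=29  'bdb'
  #16 SA[16]=9  'cadbabaadadaacdcddbbbdb'
  #17 SA[17]=1  'cccccdbacadbabaadadaacdcddbbbdb'
  #18 SA[18]=2  'ccccdbacadbabaadadaacdcddbbbdb'
  #19 SA[19]=3  'cccdbacadbabaadadaacdcddbbbdb'
  #20 SA[20]=4  'ccdbacadbabaadadaacdcddbbbdb'
  #21 SA[21]=5  'cdbacadbabaadadaacdcddbbbdb'
  #22 SA[22]=22  'cdcddbbbdb'
  #23 SA[23]=24  'cddbbbdb'
  #24 SA[24]=19  'daacdcddbbbdb'
  #25 SA[25]=17  'dadaacdcddbbbdb'
  #26 SA[26]=30  'db'
  #27 SA[27]=11  'dbabaadadaacdcddbbbdb'
  #28 SA[28]=6  'dbacadbabaadadaacdcddbbbdb'
  #29 SA[29]=26  'dbbbdb'
  #30 SA[30]=23  'dcddbbbdb'
  #31 SA[31]=25  'ddbbbdb'

[20, 15, 13, 8, 0, 21, 18, 16, 10, 31, 14, 12, 7, 27, 28, 29, 9, 1, 2, 3, 4, 5, 22, 24, 19, 17, 30, 11, 6, 26, 23, 25]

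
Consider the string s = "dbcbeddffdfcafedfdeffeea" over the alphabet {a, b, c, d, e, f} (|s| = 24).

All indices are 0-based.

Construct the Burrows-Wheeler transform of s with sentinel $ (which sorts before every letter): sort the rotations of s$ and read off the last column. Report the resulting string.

rank  rotation                   last
    0  $dbcbeddffdfcafedfdeffeea  a
    1  a$dbcbeddffdfcafedfdeffee  e
    2  afedfdeffeea$dbcbeddffdfc  c
    3  bcbeddffdfcafedfdeffeea$d  d
    4  beddffdfcafedfdeffeea$dbc  c
    5  cafedfdeffeea$dbcbeddffdf  f
    6  cbeddffdfcafedfdeffeea$db  b
    7  dbcbeddffdfcafedfdeffeea$  $
    8  ddffdfcafedfdeffeea$dbcbe  e
    9  deffeea$dbcbeddffdfcafedf  f
   10  dfcafedfdeffeea$dbcbeddff  f
   11  dfdeffeea$dbcbeddffdfcafe  e
   12  dffdfcafedfdeffeea$dbcbed  d
   13  ea$dbcbeddffdfcafedfdeffe  e
   14  eddffdfcafedfdeffeea$dbcb  b
   15  edfdeffeea$dbcbeddffdfcaf  f
   16  eea$dbcbeddffdfcafedfdeff  f
   17  effeea$dbcbeddffdfcafedfd  d
   18  fcafedfdeffeea$dbcbeddffd  d
   19  fdeffeea$dbcbeddffdfcafed  d
   20  fdfcafedfdeffeea$dbcbeddf  f
   21  fedfdeffeea$dbcbeddffdfca  a
   22  feea$dbcbeddffdfcafedfdef  f
   23  ffdfcafedfdeffeea$dbcbedd  d
   24  ffeea$dbcbeddffdfcafedfde  e

aecdcfb$effedebffdddfafde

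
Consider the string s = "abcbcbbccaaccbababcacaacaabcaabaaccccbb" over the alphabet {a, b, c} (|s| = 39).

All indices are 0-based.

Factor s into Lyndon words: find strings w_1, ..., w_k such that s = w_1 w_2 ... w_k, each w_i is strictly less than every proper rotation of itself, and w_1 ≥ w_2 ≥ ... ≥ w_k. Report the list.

["abcbcbbcc", "aaccbababcac", "aac", "aabc", "aabaaccccbb"]

emit factor 1: 'abcbcbbcc' (i=0, period=9)
emit factor 2: 'aaccbababcac' (i=9, period=12)
emit factor 3: 'aac' (i=21, period=3)
emit factor 4: 'aabc' (i=24, period=4)
emit factor 5: 'aabaaccccbb' (i=28, period=11)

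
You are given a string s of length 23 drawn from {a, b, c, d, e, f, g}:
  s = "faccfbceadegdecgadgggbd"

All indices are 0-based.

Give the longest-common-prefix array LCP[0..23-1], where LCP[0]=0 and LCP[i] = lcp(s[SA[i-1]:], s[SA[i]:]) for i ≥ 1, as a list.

[0, 1, 2, 0, 1, 0, 1, 1, 1, 0, 1, 2, 1, 0, 1, 1, 0, 1, 0, 1, 1, 1, 2]

rank→(start, suffix):
  0 → (1, 'accfbceadegdecgadgggbd')
  1 → (8, 'adegdecgadgggbd')
  2 → (16, 'adgggbd')
  3 → (5, 'bceadegdecgadgggbd')
  4 → (21, 'bd')
  5 → (2, 'ccfbceadegdecgadgggbd')
  6 → (6, 'ceadegdecgadgggbd')
  7 → (3, 'cfbceadegdecgadgggbd')
  8 → (14, 'cgadgggbd')
  9 → (22, 'd')
  10 → (12, 'decgadgggbd')
  11 → (9, 'degdecgadgggbd')
  12 → (17, 'dgggbd')
  13 → (7, 'eadegdecgadgggbd')
  14 → (13, 'ecgadgggbd')
  15 → (10, 'egdecgadgggbd')
  16 → (0, 'faccfbceadegdecgadgggbd')
  17 → (4, 'fbceadegdecgadgggbd')
  18 → (15, 'gadgggbd')
  19 → (20, 'gbd')
  20 → (11, 'gdecgadgggbd')
  21 → (19, 'ggbd')
  22 → (18, 'gggbd')

SA = [1, 8, 16, 5, 21, 2, 6, 3, 14, 22, 12, 9, 17, 7, 13, 10, 0, 4, 15, 20, 11, 19, 18]
i: (SA[i-1],SA[i]) lcp shared
  1: (1,8) 1 'a'
  2: (8,16) 2 'ad'
  3: (16,5) 0 ''
  4: (5,21) 1 'b'
  5: (21,2) 0 ''
  6: (2,6) 1 'c'
  7: (6,3) 1 'c'
  8: (3,14) 1 'c'
  9: (14,22) 0 ''
  10: (22,12) 1 'd'
  11: (12,9) 2 'de'
  12: (9,17) 1 'd'
  13: (17,7) 0 ''
  14: (7,13) 1 'e'
  15: (13,10) 1 'e'
  16: (10,0) 0 ''
  17: (0,4) 1 'f'
  18: (4,15) 0 ''
  19: (15,20) 1 'g'
  20: (20,11) 1 'g'
  21: (11,19) 1 'g'
  22: (19,18) 2 'gg'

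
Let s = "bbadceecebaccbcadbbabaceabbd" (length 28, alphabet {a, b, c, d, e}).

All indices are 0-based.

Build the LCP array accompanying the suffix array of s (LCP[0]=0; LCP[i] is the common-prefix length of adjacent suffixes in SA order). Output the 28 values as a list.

rank | idx | suffix
   0 |  19 | abaceabbd
   1 |  24 | abbd
   2 |  10 | accbcadbbabaceabbd
   3 |  21 | aceabbd
   4 |  15 | adbbabaceabbd
   5 |   2 | adceecebaccbcadbbabaceabbd
   6 |  18 | babaceabbd
   7 |   9 | baccbcadbbabaceabbd
   8 |  20 | baceabbd
   9 |   1 | badceecebaccbcadbbabaceabbd
  10 |  17 | bbabaceabbd
  11 |   0 | bbadceecebaccbcadbbabaceabbd
  12 |  25 | bbd
  13 |  13 | bcadbbabaceabbd
  14 |  26 | bd
  15 |  14 | cadbbabaceabbd
  16 |  12 | cbcadbbabaceabbd
  17 |  11 | ccbcadbbabaceabbd
  18 |  22 | ceabbd
  19 |   7 | cebaccbcadbbabaceabbd
  20 |   4 | ceecebaccbcadbbabaceabbd
  21 |  27 | d
  22 |  16 | dbbabaceabbd
  23 |   3 | dceecebaccbcadbbabaceabbd
  24 |  23 | eabbd
  25 |   8 | ebaccbcadbbabaceabbd
  26 |   6 | ecebaccbcadbbabaceabbd
  27 |   5 | eecebaccbcadbbabaceabbd

SA = [19, 24, 10, 21, 15, 2, 18, 9, 20, 1, 17, 0, 25, 13, 26, 14, 12, 11, 22, 7, 4, 27, 16, 3, 23, 8, 6, 5]
rank  pair      lcp
   1  s[19:],s[24:]  2  'ab'
   2  s[24:],s[10:]  1  'a'
   3  s[10:],s[21:]  2  'ac'
   4  s[21:],s[15:]  1  'a'
   5  s[15:],s[2:]  2  'ad'
   6  s[2:],s[18:]  0  ''
   7  s[18:],s[9:]  2  'ba'
   8  s[9:],s[20:]  3  'bac'
   9  s[20:],s[1:]  2  'ba'
  10  s[1:],s[17:]  1  'b'
  11  s[17:],s[0:]  3  'bba'
  12  s[0:],s[25:]  2  'bb'
  13  s[25:],s[13:]  1  'b'
  14  s[13:],s[26:]  1  'b'
  15  s[26:],s[14:]  0  ''
  16  s[14:],s[12:]  1  'c'
  17  s[12:],s[11:]  1  'c'
  18  s[11:],s[22:]  1  'c'
  19  s[22:],s[7:]  2  'ce'
  20  s[7:],s[4:]  2  'ce'
  21  s[4:],s[27:]  0  ''
  22  s[27:],s[16:]  1  'd'
  23  s[16:],s[3:]  1  'd'
  24  s[3:],s[23:]  0  ''
  25  s[23:],s[8:]  1  'e'
  26  s[8:],s[6:]  1  'e'
  27  s[6:],s[5:]  1  'e'

[0, 2, 1, 2, 1, 2, 0, 2, 3, 2, 1, 3, 2, 1, 1, 0, 1, 1, 1, 2, 2, 0, 1, 1, 0, 1, 1, 1]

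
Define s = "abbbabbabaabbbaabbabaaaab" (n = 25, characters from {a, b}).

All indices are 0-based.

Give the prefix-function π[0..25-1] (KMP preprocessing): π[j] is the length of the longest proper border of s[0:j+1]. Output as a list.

π[0] = 0
j=1 s[j]='b': π[1]=0 (border '')
j=2 s[j]='b': π[2]=0 (border '')
j=3 s[j]='b': π[3]=0 (border '')
j=4 s[j]='a': π[4]=1 (border 'a')
j=5 s[j]='b': π[5]=2 (border 'ab')
j=6 s[j]='b': π[6]=3 (border 'abb')
j=7 s[j]='a': k: 3→0; π[7]=1 (border 'a')
j=8 s[j]='b': π[8]=2 (border 'ab')
j=9 s[j]='a': k: 2→0; π[9]=1 (border 'a')
j=10 s[j]='a': k: 1→0; π[10]=1 (border 'a')
j=11 s[j]='b': π[11]=2 (border 'ab')
j=12 s[j]='b': π[12]=3 (border 'abb')
j=13 s[j]='b': π[13]=4 (border 'abbb')
j=14 s[j]='a': π[14]=5 (border 'abbba')
j=15 s[j]='a': k: 5→1→0; π[15]=1 (border 'a')
j=16 s[j]='b': π[16]=2 (border 'ab')
j=17 s[j]='b': π[17]=3 (border 'abb')
j=18 s[j]='a': k: 3→0; π[18]=1 (border 'a')
j=19 s[j]='b': π[19]=2 (border 'ab')
j=20 s[j]='a': k: 2→0; π[20]=1 (border 'a')
j=21 s[j]='a': k: 1→0; π[21]=1 (border 'a')
j=22 s[j]='a': k: 1→0; π[22]=1 (border 'a')
j=23 s[j]='a': k: 1→0; π[23]=1 (border 'a')
j=24 s[j]='b': π[24]=2 (border 'ab')

[0, 0, 0, 0, 1, 2, 3, 1, 2, 1, 1, 2, 3, 4, 5, 1, 2, 3, 1, 2, 1, 1, 1, 1, 2]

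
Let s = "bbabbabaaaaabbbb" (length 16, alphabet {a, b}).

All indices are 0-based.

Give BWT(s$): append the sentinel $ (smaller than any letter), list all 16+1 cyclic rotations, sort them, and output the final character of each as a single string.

bbaaabbababbba$ba

rank  rotation           last
    0  $bbabbabaaaaabbbb  b
    1  aaaaabbbb$bbabbab  b
    2  aaaabbbb$bbabbaba  a
    3  aaabbbb$bbabbabaa  a
    4  aabbbb$bbabbabaaa  a
    5  abaaaaabbbb$bbabb  b
    6  abbabaaaaabbbb$bb  b
    7  abbbb$bbabbabaaaa  a
    8  b$bbabbabaaaaabbb  b
    9  baaaaabbbb$bbabba  a
   10  babaaaaabbbb$bbab  b
   11  babbabaaaaabbbb$b  b
   12  bb$bbabbabaaaaabb  b
   13  bbabaaaaabbbb$bba  a
   14  bbabbabaaaaabbbb$  $
   15  bbb$bbabbabaaaaab  b
   16  bbbb$bbabbabaaaaa  a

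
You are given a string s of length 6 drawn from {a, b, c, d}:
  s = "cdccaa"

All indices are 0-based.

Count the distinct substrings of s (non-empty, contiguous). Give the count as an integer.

sorted suffixes:
  #0 SA[0]=5  'a'
  #1 SA[1]=4  'aa'
  #2 SA[2]=3  'caa'
  #3 SA[3]=2  'ccaa'
  #4 SA[4]=0  'cdccaa'
  #5 SA[5]=1  'dccaa'

SA = [5, 4, 3, 2, 0, 1]
rank  pair      lcp
   1  s[5:],s[4:]  1  'a'
   2  s[4:],s[3:]  0  ''
   3  s[3:],s[2:]  1  'c'
   4  s[2:],s[0:]  1  'c'
   5  s[0:],s[1:]  0  ''

n(n+1)/2 = 6·7/2 = 21
Σ LCP = 0 + 1 + 0 + 1 + 1 + 0 = 3
distinct = 21 − 3 = 18

18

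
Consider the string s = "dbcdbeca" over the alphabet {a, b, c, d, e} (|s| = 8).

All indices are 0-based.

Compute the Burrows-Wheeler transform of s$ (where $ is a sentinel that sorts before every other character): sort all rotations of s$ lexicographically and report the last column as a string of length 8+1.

rank  rotation   last
    0  $dbcdbeca  a
    1  a$dbcdbec  c
    2  bcdbeca$d  d
    3  beca$dbcd  d
    4  ca$dbcdbe  e
    5  cdbeca$db  b
    6  dbcdbeca$  $
    7  dbeca$dbc  c
    8  eca$dbcdb  b

acddeb$cb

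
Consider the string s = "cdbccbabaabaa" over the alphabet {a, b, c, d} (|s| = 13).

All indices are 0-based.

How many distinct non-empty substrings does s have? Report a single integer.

75

rank | idx | suffix
   0 |  12 | a
   1 |  11 | aa
   2 |   8 | aabaa
   3 |   9 | abaa
   4 |   6 | abaabaa
   5 |  10 | baa
   6 |   7 | baabaa
   7 |   5 | babaabaa
   8 |   2 | bccbabaabaa
   9 |   4 | cbabaabaa
  10 |   3 | ccbabaabaa
  11 |   0 | cdbccbabaabaa
  12 |   1 | dbccbabaabaa

SA = [12, 11, 8, 9, 6, 10, 7, 5, 2, 4, 3, 0, 1]
rank  pair      lcp
   1  s[12:],s[11:]  1  'a'
   2  s[11:],s[8:]  2  'aa'
   3  s[8:],s[9:]  1  'a'
   4  s[9:],s[6:]  4  'abaa'
   5  s[6:],s[10:]  0  ''
   6  s[10:],s[7:]  3  'baa'
   7  s[7:],s[5:]  2  'ba'
   8  s[5:],s[2:]  1  'b'
   9  s[2:],s[4:]  0  ''
  10  s[4:],s[3:]  1  'c'
  11  s[3:],s[0:]  1  'c'
  12  s[0:],s[1:]  0  ''

n(n+1)/2 = 13·14/2 = 91
Σ LCP = 0 + 1 + 2 + 1 + 4 + 0 + 3 + 2 + 1 + 0 + 1 + 1 + 0 = 16
distinct = 91 − 16 = 75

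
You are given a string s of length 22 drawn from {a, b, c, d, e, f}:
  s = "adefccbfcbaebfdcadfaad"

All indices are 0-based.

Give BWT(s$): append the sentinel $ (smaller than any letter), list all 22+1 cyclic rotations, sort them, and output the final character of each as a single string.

dfa$cbccedfcfafaaaddbeb

rank  rotation                 last
    0  $adefccbfcbaebfdcadfaad  d
    1  aad$adefccbfcbaebfdcadf  f
    2  ad$adefccbfcbaebfdcadfa  a
    3  adefccbfcbaebfdcadfaad$  $
    4  adfaad$adefccbfcbaebfdc  c
    5  aebfdcadfaad$adefccbfcb  b
    6  baebfdcadfaad$adefccbfc  c
    7  bfcbaebfdcadfaad$adefcc  c
    8  bfdcadfaad$adefccbfcbae  e
    9  cadfaad$adefccbfcbaebfd  d
   10  cbaebfdcadfaad$adefccbf  f
   11  cbfcbaebfdcadfaad$adefc  c
   12  ccbfcbaebfdcadfaad$adef  f
   13  d$adefccbfcbaebfdcadfaa  a
   14  dcadfaad$adefccbfcbaebf  f
   15  defccbfcbaebfdcadfaad$a  a
   16  dfaad$adefccbfcbaebfdca  a
   17  ebfdcadfaad$adefccbfcba  a
   18  efccbfcbaebfdcadfaad$ad  d
   19  faad$adefccbfcbaebfdcad  d
   20  fcbaebfdcadfaad$adefccb  b
   21  fccbfcbaebfdcadfaad$ade  e
   22  fdcadfaad$adefccbfcbaeb  b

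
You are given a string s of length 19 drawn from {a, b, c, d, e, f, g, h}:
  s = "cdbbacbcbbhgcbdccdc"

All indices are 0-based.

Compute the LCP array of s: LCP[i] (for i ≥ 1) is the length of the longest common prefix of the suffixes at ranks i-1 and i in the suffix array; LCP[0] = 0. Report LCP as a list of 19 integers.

rank | idx | suffix
   0 |   4 | acbcbbhgcbdccdc
   1 |   3 | bacbcbbhgcbdccdc
   2 |   2 | bbacbcbbhgcbdccdc
   3 |   8 | bbhgcbdccdc
   4 |   6 | bcbbhgcbdccdc
   5 |  13 | bdccdc
   6 |   9 | bhgcbdccdc
   7 |  18 | c
   8 |   7 | cbbhgcbdccdc
   9 |   5 | cbcbbhgcbdccdc
  10 |  12 | cbdccdc
  11 |  15 | ccdc
  12 |   0 | cdbbacbcbbhgcbdccdc
  13 |  16 | cdc
  14 |   1 | dbbacbcbbhgcbdccdc
  15 |  17 | dc
  16 |  14 | dccdc
  17 |  11 | gcbdccdc
  18 |  10 | hgcbdccdc

SA = [4, 3, 2, 8, 6, 13, 9, 18, 7, 5, 12, 15, 0, 16, 1, 17, 14, 11, 10]
rank  pair      lcp
   1  s[4:],s[3:]  0  ''
   2  s[3:],s[2:]  1  'b'
   3  s[2:],s[8:]  2  'bb'
   4  s[8:],s[6:]  1  'b'
   5  s[6:],s[13:]  1  'b'
   6  s[13:],s[9:]  1  'b'
   7  s[9:],s[18:]  0  ''
   8  s[18:],s[7:]  1  'c'
   9  s[7:],s[5:]  2  'cb'
  10  s[5:],s[12:]  2  'cb'
  11  s[12:],s[15:]  1  'c'
  12  s[15:],s[0:]  1  'c'
  13  s[0:],s[16:]  2  'cd'
  14  s[16:],s[1:]  0  ''
  15  s[1:],s[17:]  1  'd'
  16  s[17:],s[14:]  2  'dc'
  17  s[14:],s[11:]  0  ''
  18  s[11:],s[10:]  0  ''

[0, 0, 1, 2, 1, 1, 1, 0, 1, 2, 2, 1, 1, 2, 0, 1, 2, 0, 0]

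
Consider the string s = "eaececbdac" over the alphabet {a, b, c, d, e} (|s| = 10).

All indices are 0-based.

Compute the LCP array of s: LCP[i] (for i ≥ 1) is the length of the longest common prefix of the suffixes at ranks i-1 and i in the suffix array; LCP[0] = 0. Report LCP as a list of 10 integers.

[0, 1, 0, 0, 1, 1, 0, 0, 1, 2]

sorted suffixes:
  #0 SA[0]=8  'ac'
  #1 SA[1]=1  'aececbdac'
  #2 SA[2]=6  'bdac'
  #3 SA[3]=9  'c'
  #4 SA[4]=5  'cbdac'
  #5 SA[5]=3  'cecbdac'
  #6 SA[6]=7  'dac'
  #7 SA[7]=0  'eaececbdac'
  #8 SA[8]=4  'ecbdac'
  #9 SA[9]=2  'ececbdac'

SA = [8, 1, 6, 9, 5, 3, 7, 0, 4, 2]
i: (SA[i-1],SA[i]) lcp shared
  1: (8,1) 1 'a'
  2: (1,6) 0 ''
  3: (6,9) 0 ''
  4: (9,5) 1 'c'
  5: (5,3) 1 'c'
  6: (3,7) 0 ''
  7: (7,0) 0 ''
  8: (0,4) 1 'e'
  9: (4,2) 2 'ec'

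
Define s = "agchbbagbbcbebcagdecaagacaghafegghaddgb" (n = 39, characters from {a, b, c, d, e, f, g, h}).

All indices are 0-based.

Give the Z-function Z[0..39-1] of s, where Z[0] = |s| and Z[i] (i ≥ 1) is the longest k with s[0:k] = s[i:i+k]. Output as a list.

[39, 0, 0, 0, 0, 0, 2, 0, 0, 0, 0, 0, 0, 0, 0, 2, 0, 0, 0, 0, 1, 2, 0, 1, 0, 2, 0, 0, 1, 0, 0, 0, 0, 0, 1, 0, 0, 0, 0]

Z[0]=39
i=1: fresh scan; Z[1]=0
i=2: fresh scan; Z[2]=0
i=3: fresh scan; Z[3]=0
i=4: fresh scan; Z[4]=0
i=5: fresh scan; Z[5]=0
i=6: fresh scan; Z[6]=2 grow→box=[6,8)
i=7: min(r-i=1, Z[1]=0)=0; Z[7]=0
i=8: fresh scan; Z[8]=0
i=9: fresh scan; Z[9]=0
i=10: fresh scan; Z[10]=0
i=11: fresh scan; Z[11]=0
i=12: fresh scan; Z[12]=0
i=13: fresh scan; Z[13]=0
i=14: fresh scan; Z[14]=0
i=15: fresh scan; Z[15]=2 grow→box=[15,17)
i=16: min(r-i=1, Z[1]=0)=0; Z[16]=0
i=17: fresh scan; Z[17]=0
i=18: fresh scan; Z[18]=0
i=19: fresh scan; Z[19]=0
i=20: fresh scan; Z[20]=1 grow→box=[20,21)
i=21: fresh scan; Z[21]=2 grow→box=[21,23)
i=22: min(r-i=1, Z[1]=0)=0; Z[22]=0
i=23: fresh scan; Z[23]=1 grow→box=[23,24)
i=24: fresh scan; Z[24]=0
i=25: fresh scan; Z[25]=2 grow→box=[25,27)
i=26: min(r-i=1, Z[1]=0)=0; Z[26]=0
i=27: fresh scan; Z[27]=0
i=28: fresh scan; Z[28]=1 grow→box=[28,29)
i=29: fresh scan; Z[29]=0
i=30: fresh scan; Z[30]=0
i=31: fresh scan; Z[31]=0
i=32: fresh scan; Z[32]=0
i=33: fresh scan; Z[33]=0
i=34: fresh scan; Z[34]=1 grow→box=[34,35)
i=35: fresh scan; Z[35]=0
i=36: fresh scan; Z[36]=0
i=37: fresh scan; Z[37]=0
i=38: fresh scan; Z[38]=0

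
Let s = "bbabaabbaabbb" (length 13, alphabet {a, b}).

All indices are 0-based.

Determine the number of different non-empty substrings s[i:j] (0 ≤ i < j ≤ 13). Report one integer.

rank | idx | suffix
   0 |   4 | aabbaabbb
   1 |   8 | aabbb
   2 |   2 | abaabbaabbb
   3 |   5 | abbaabbb
   4 |   9 | abbb
   5 |  12 | b
   6 |   3 | baabbaabbb
   7 |   7 | baabbb
   8 |   1 | babaabbaabbb
   9 |  11 | bb
  10 |   6 | bbaabbb
  11 |   0 | bbabaabbaabbb
  12 |  10 | bbb

SA = [4, 8, 2, 5, 9, 12, 3, 7, 1, 11, 6, 0, 10]
[i] adj suffixes → lcp
  [1] 4/8 → 4 ('aabb')
  [2] 8/2 → 1 ('a')
  [3] 2/5 → 2 ('ab')
  [4] 5/9 → 3 ('abb')
  [5] 9/12 → 0 ('')
  [6] 12/3 → 1 ('b')
  [7] 3/7 → 5 ('baabb')
  [8] 7/1 → 2 ('ba')
  [9] 1/11 → 1 ('b')
  [10] 11/6 → 2 ('bb')
  [11] 6/0 → 3 ('bba')
  [12] 0/10 → 2 ('bb')

n(n+1)/2 = 13·14/2 = 91
Σ LCP = 0 + 4 + 1 + 2 + 3 + 0 + 1 + 5 + 2 + 1 + 2 + 3 + 2 = 26
distinct = 91 − 26 = 65

65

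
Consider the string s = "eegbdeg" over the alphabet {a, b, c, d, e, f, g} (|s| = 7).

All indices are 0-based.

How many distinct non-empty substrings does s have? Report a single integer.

24

sorted suffixes:
  #0 SA[0]=3  'bdeg'
  #1 SA[1]=4  'deg'
  #2 SA[2]=0  'eegbdeg'
  #3 SA[3]=5  'eg'
  #4 SA[4]=1  'egbdeg'
  #5 SA[5]=6  'g'
  #6 SA[6]=2  'gbdeg'

SA = [3, 4, 0, 5, 1, 6, 2]
rank  pair      lcp
   1  s[3:],s[4:]  0  ''
   2  s[4:],s[0:]  0  ''
   3  s[0:],s[5:]  1  'e'
   4  s[5:],s[1:]  2  'eg'
   5  s[1:],s[6:]  0  ''
   6  s[6:],s[2:]  1  'g'

n(n+1)/2 = 7·8/2 = 28
Σ LCP = 0 + 0 + 0 + 1 + 2 + 0 + 1 = 4
distinct = 28 − 4 = 24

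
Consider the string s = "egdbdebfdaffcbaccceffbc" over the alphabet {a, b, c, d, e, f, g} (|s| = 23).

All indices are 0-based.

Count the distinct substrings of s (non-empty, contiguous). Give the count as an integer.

rank→(start, suffix):
  0 → (14, 'accceffbc')
  1 → (9, 'affcbaccceffbc')
  2 → (13, 'baccceffbc')
  3 → (21, 'bc')
  4 → (3, 'bdebfdaffcbaccceffbc')
  5 → (6, 'bfdaffcbaccceffbc')
  6 → (22, 'c')
  7 → (12, 'cbaccceffbc')
  8 → (15, 'ccceffbc')
  9 → (16, 'cceffbc')
  10 → (17, 'ceffbc')
  11 → (8, 'daffcbaccceffbc')
  12 → (2, 'dbdebfdaffcbaccceffbc')
  13 → (4, 'debfdaffcbaccceffbc')
  14 → (5, 'ebfdaffcbaccceffbc')
  15 → (18, 'effbc')
  16 → (0, 'egdbdebfdaffcbaccceffbc')
  17 → (20, 'fbc')
  18 → (11, 'fcbaccceffbc')
  19 → (7, 'fdaffcbaccceffbc')
  20 → (19, 'ffbc')
  21 → (10, 'ffcbaccceffbc')
  22 → (1, 'gdbdebfdaffcbaccceffbc')

SA = [14, 9, 13, 21, 3, 6, 22, 12, 15, 16, 17, 8, 2, 4, 5, 18, 0, 20, 11, 7, 19, 10, 1]
[i] adj suffixes → lcp
  [1] 14/9 → 1 ('a')
  [2] 9/13 → 0 ('')
  [3] 13/21 → 1 ('b')
  [4] 21/3 → 1 ('b')
  [5] 3/6 → 1 ('b')
  [6] 6/22 → 0 ('')
  [7] 22/12 → 1 ('c')
  [8] 12/15 → 1 ('c')
  [9] 15/16 → 2 ('cc')
  [10] 16/17 → 1 ('c')
  [11] 17/8 → 0 ('')
  [12] 8/2 → 1 ('d')
  [13] 2/4 → 1 ('d')
  [14] 4/5 → 0 ('')
  [15] 5/18 → 1 ('e')
  [16] 18/0 → 1 ('e')
  [17] 0/20 → 0 ('')
  [18] 20/11 → 1 ('f')
  [19] 11/7 → 1 ('f')
  [20] 7/19 → 1 ('f')
  [21] 19/10 → 2 ('ff')
  [22] 10/1 → 0 ('')

n(n+1)/2 = 23·24/2 = 276
Σ LCP = 0 + 1 + 0 + 1 + 1 + 1 + 0 + 1 + 1 + 2 + 1 + 0 + 1 + 1 + 0 + 1 + 1 + 0 + 1 + 1 + 1 + 2 + 0 = 18
distinct = 276 − 18 = 258

258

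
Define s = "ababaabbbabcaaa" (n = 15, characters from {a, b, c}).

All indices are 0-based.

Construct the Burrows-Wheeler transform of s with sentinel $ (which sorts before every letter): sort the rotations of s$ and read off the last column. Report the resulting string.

aaacbb$abaabbaab

rank  rotation          last
    0  $ababaabbbabcaaa  a
    1  a$ababaabbbabcaa  a
    2  aa$ababaabbbabca  a
    3  aaa$ababaabbbabc  c
    4  aabbbabcaaa$abab  b
    5  abaabbbabcaaa$ab  b
    6  ababaabbbabcaaa$  $
    7  abbbabcaaa$ababa  a
    8  abcaaa$ababaabbb  b
    9  baabbbabcaaa$aba  a
   10  babaabbbabcaaa$a  a
   11  babcaaa$ababaabb  b
   12  bbabcaaa$ababaab  b
   13  bbbabcaaa$ababaa  a
   14  bcaaa$ababaabbba  a
   15  caaa$ababaabbbab  b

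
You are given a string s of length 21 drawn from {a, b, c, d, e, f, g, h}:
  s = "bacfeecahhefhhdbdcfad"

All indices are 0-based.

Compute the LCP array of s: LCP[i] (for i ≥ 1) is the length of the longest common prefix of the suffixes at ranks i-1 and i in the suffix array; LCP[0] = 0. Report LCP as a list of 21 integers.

sorted suffixes:
  #0 SA[0]=1  'acfeecahhefhhdbdcfad'
  #1 SA[1]=19  'ad'
  #2 SA[2]=7  'ahhefhhdbdcfad'
  #3 SA[3]=0  'bacfeecahhefhhdbdcfad'
  #4 SA[4]=15  'bdcfad'
  #5 SA[5]=6  'cahhefhhdbdcfad'
  #6 SA[6]=17  'cfad'
  #7 SA[7]=2  'cfeecahhefhhdbdcfad'
  #8 SA[8]=20  'd'
  #9 SA[9]=14  'dbdcfad'
  #10 SA[10]=16  'dcfad'
  #11 SA[11]=5  'ecahhefhhdbdcfad'
  #12 SA[12]=4  'eecahhefhhdbdcfad'
  #13 SA[13]=10  'efhhdbdcfad'
  #14 SA[14]=18  'fad'
  #15 SA[15]=3  'feecahhefhhdbdcfad'
  #16 SA[16]=11  'fhhdbdcfad'
  #17 SA[17]=13  'hdbdcfad'
  #18 SA[18]=9  'hefhhdbdcfad'
  #19 SA[19]=12  'hhdbdcfad'
  #20 SA[20]=8  'hhefhhdbdcfad'

SA = [1, 19, 7, 0, 15, 6, 17, 2, 20, 14, 16, 5, 4, 10, 18, 3, 11, 13, 9, 12, 8]
rank  pair      lcp
   1  s[1:],s[19:]  1  'a'
   2  s[19:],s[7:]  1  'a'
   3  s[7:],s[0:]  0  ''
   4  s[0:],s[15:]  1  'b'
   5  s[15:],s[6:]  0  ''
   6  s[6:],s[17:]  1  'c'
   7  s[17:],s[2:]  2  'cf'
   8  s[2:],s[20:]  0  ''
   9  s[20:],s[14:]  1  'd'
  10  s[14:],s[16:]  1  'd'
  11  s[16:],s[5:]  0  ''
  12  s[5:],s[4:]  1  'e'
  13  s[4:],s[10:]  1  'e'
  14  s[10:],s[18:]  0  ''
  15  s[18:],s[3:]  1  'f'
  16  s[3:],s[11:]  1  'f'
  17  s[11:],s[13:]  0  ''
  18  s[13:],s[9:]  1  'h'
  19  s[9:],s[12:]  1  'h'
  20  s[12:],s[8:]  2  'hh'

[0, 1, 1, 0, 1, 0, 1, 2, 0, 1, 1, 0, 1, 1, 0, 1, 1, 0, 1, 1, 2]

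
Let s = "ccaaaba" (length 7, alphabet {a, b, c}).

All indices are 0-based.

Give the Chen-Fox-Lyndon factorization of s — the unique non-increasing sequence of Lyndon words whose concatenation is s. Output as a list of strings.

["c", "c", "aaab", "a"]

emit factor 1: 'c' (i=0, period=1)
emit factor 2: 'c' (i=1, period=1)
emit factor 3: 'aaab' (i=2, period=4)
emit factor 4: 'a' (i=6, period=1)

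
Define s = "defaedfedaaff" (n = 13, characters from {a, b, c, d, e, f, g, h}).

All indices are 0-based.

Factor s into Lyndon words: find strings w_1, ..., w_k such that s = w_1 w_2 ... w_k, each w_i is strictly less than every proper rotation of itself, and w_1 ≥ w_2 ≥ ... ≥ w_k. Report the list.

["def", "aedfed", "aaff"]

emit factor 1: 'def' (i=0, period=3)
emit factor 2: 'aedfed' (i=3, period=6)
emit factor 3: 'aaff' (i=9, period=4)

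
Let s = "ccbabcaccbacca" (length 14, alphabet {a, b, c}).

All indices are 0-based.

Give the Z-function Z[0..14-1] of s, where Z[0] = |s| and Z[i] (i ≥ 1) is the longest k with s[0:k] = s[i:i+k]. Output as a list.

Z[0]=14
i=1: fresh scan; Z[1]=1 extend→box=[1,2)
i=2: fresh scan; Z[2]=0
i=3: fresh scan; Z[3]=0
i=4: fresh scan; Z[4]=0
i=5: fresh scan; Z[5]=1 extend→box=[5,6)
i=6: fresh scan; Z[6]=0
i=7: fresh scan; Z[7]=4 extend→box=[7,11)
i=8: min(r-i=3, Z[1]=1)=1; Z[8]=1
i=9: min(r-i=2, Z[2]=0)=0; Z[9]=0
i=10: min(r-i=1, Z[3]=0)=0; Z[10]=0
i=11: fresh scan; Z[11]=2 extend→box=[11,13)
i=12: min(r-i=1, Z[1]=1)=1; Z[12]=1
i=13: fresh scan; Z[13]=0

[14, 1, 0, 0, 0, 1, 0, 4, 1, 0, 0, 2, 1, 0]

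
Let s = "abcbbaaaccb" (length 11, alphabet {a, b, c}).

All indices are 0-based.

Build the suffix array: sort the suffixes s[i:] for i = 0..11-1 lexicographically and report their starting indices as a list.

sorted suffixes:
  #0 SA[0]=5  'aaaccb'
  #1 SA[1]=6  'aaccb'
  #2 SA[2]=0  'abcbbaaaccb'
  #3 SA[3]=7  'accb'
  #4 SA[4]=10  'b'
  #5 SA[5]=4  'baaaccb'
  #6 SA[6]=3  'bbaaaccb'
  #7 SA[7]=1  'bcbbaaaccb'
  #8 SA[8]=9  'cb'
  #9 SA[9]=2  'cbbaaaccb'
  #10 SA[10]=8  'ccb'

[5, 6, 0, 7, 10, 4, 3, 1, 9, 2, 8]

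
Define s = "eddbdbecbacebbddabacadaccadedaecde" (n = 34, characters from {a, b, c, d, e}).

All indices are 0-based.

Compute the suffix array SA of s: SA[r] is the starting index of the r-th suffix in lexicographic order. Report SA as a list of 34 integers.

[16, 18, 22, 9, 20, 25, 29, 17, 8, 12, 3, 13, 5, 19, 24, 7, 23, 31, 10, 15, 21, 28, 2, 4, 14, 1, 32, 26, 33, 11, 6, 30, 27, 0]

rank→(start, suffix):
  0 → (16, 'abacadaccadedaecde')
  1 → (18, 'acadaccadedaecde')
  2 → (22, 'accadedaecde')
  3 → (9, 'acebbddabacadaccadedaecde')
  4 → (20, 'adaccadedaecde')
  5 → (25, 'adedaecde')
  6 → (29, 'aecde')
  7 → (17, 'bacadaccadedaecde')
  8 → (8, 'bacebbddabacadaccadedaecde')
  9 → (12, 'bbddabacadaccadedaecde')
  10 → (3, 'bdbecbacebbddabacadaccadedaecde')
  11 → (13, 'bddabacadaccadedaecde')
  12 → (5, 'becbacebbddabacadaccadedaecde')
  13 → (19, 'cadaccadedaecde')
  14 → (24, 'cadedaecde')
  15 → (7, 'cbacebbddabacadaccadedaecde')
  16 → (23, 'ccadedaecde')
  17 → (31, 'cde')
  18 → (10, 'cebbddabacadaccadedaecde')
  19 → (15, 'dabacadaccadedaecde')
  20 → (21, 'daccadedaecde')
  21 → (28, 'daecde')
  22 → (2, 'dbdbecbacebbddabacadaccadedaecde')
  23 → (4, 'dbecbacebbddabacadaccadedaecde')
  24 → (14, 'ddabacadaccadedaecde')
  25 → (1, 'ddbdbecbacebbddabacadaccadedaecde')
  26 → (32, 'de')
  27 → (26, 'dedaecde')
  28 → (33, 'e')
  29 → (11, 'ebbddabacadaccadedaecde')
  30 → (6, 'ecbacebbddabacadaccadedaecde')
  31 → (30, 'ecde')
  32 → (27, 'edaecde')
  33 → (0, 'eddbdbecbacebbddabacadaccadedaecde')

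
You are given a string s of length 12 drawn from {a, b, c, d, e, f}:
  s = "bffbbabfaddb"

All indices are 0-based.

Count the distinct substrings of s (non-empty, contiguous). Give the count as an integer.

69

rank→(start, suffix):
  0 → (5, 'abfaddb')
  1 → (8, 'addb')
  2 → (11, 'b')
  3 → (4, 'babfaddb')
  4 → (3, 'bbabfaddb')
  5 → (6, 'bfaddb')
  6 → (0, 'bffbbabfaddb')
  7 → (10, 'db')
  8 → (9, 'ddb')
  9 → (7, 'faddb')
  10 → (2, 'fbbabfaddb')
  11 → (1, 'ffbbabfaddb')

SA = [5, 8, 11, 4, 3, 6, 0, 10, 9, 7, 2, 1]
[i] adj suffixes → lcp
  [1] 5/8 → 1 ('a')
  [2] 8/11 → 0 ('')
  [3] 11/4 → 1 ('b')
  [4] 4/3 → 1 ('b')
  [5] 3/6 → 1 ('b')
  [6] 6/0 → 2 ('bf')
  [7] 0/10 → 0 ('')
  [8] 10/9 → 1 ('d')
  [9] 9/7 → 0 ('')
  [10] 7/2 → 1 ('f')
  [11] 2/1 → 1 ('f')

n(n+1)/2 = 12·13/2 = 78
Σ LCP = 0 + 1 + 0 + 1 + 1 + 1 + 2 + 0 + 1 + 0 + 1 + 1 = 9
distinct = 78 − 9 = 69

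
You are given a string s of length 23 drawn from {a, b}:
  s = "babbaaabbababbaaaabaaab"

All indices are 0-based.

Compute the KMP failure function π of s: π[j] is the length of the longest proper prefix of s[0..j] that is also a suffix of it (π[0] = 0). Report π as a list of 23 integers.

[0, 0, 1, 1, 2, 0, 0, 1, 1, 2, 3, 2, 3, 4, 5, 6, 7, 0, 1, 2, 0, 0, 1]

π[0] = 0
j=1 s[j]='a': π[1]=0 (border '')
j=2 s[j]='b': π[2]=1 (border 'b')
j=3 s[j]='b': k: 1→0; π[3]=1 (border 'b')
j=4 s[j]='a': π[4]=2 (border 'ba')
j=5 s[j]='a': k: 2→0; π[5]=0 (border '')
j=6 s[j]='a': π[6]=0 (border '')
j=7 s[j]='b': π[7]=1 (border 'b')
j=8 s[j]='b': k: 1→0; π[8]=1 (border 'b')
j=9 s[j]='a': π[9]=2 (border 'ba')
j=10 s[j]='b': π[10]=3 (border 'bab')
j=11 s[j]='a': k: 3→1; π[11]=2 (border 'ba')
j=12 s[j]='b': π[12]=3 (border 'bab')
j=13 s[j]='b': π[13]=4 (border 'babb')
j=14 s[j]='a': π[14]=5 (border 'babba')
j=15 s[j]='a': π[15]=6 (border 'babbaa')
j=16 s[j]='a': π[16]=7 (border 'babbaaa')
j=17 s[j]='a': k: 7→0; π[17]=0 (border '')
j=18 s[j]='b': π[18]=1 (border 'b')
j=19 s[j]='a': π[19]=2 (border 'ba')
j=20 s[j]='a': k: 2→0; π[20]=0 (border '')
j=21 s[j]='a': π[21]=0 (border '')
j=22 s[j]='b': π[22]=1 (border 'b')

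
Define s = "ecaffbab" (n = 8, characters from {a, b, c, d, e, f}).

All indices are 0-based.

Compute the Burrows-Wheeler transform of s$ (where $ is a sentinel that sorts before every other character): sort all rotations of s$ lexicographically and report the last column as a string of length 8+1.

bbcafe$fa

rank  rotation   last
    0  $ecaffbab  b
    1  ab$ecaffb  b
    2  affbab$ec  c
    3  b$ecaffba  a
    4  bab$ecaff  f
    5  caffbab$e  e
    6  ecaffbab$  $
    7  fbab$ecaf  f
    8  ffbab$eca  a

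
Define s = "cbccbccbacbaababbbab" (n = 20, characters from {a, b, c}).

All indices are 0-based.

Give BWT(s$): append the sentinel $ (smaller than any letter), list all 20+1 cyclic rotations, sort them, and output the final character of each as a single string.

rank  rotation               last
    0  $cbccbccbacbaababbbab  b
    1  aababbbab$cbccbccbacb  b
    2  ab$cbccbccbacbaababbb  b
    3  ababbbab$cbccbccbacba  a
    4  abbbab$cbccbccbacbaab  b
    5  acbaababbbab$cbccbccb  b
    6  b$cbccbccbacbaababbba  a
    7  baababbbab$cbccbccbac  c
    8  bab$cbccbccbacbaababb  b
    9  babbbab$cbccbccbacbaa  a
   10  bacbaababbbab$cbccbcc  c
   11  bbab$cbccbccbacbaabab  b
   12  bbbab$cbccbccbacbaaba  a
   13  bccbacbaababbbab$cbcc  c
   14  bccbccbacbaababbbab$c  c
   15  cbaababbbab$cbccbccba  a
   16  cbacbaababbbab$cbccbc  c
   17  cbccbacbaababbbab$cbc  c
   18  cbccbccbacbaababbbab$  $
   19  ccbacbaababbbab$cbccb  b
   20  ccbccbacbaababbbab$cb  b

bbbabbacbacbaccacc$bb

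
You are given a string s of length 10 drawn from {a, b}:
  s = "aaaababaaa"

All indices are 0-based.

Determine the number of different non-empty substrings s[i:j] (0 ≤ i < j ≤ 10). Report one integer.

38

rank | idx | suffix
   0 |   9 | a
   1 |   8 | aa
   2 |   7 | aaa
   3 |   0 | aaaababaaa
   4 |   1 | aaababaaa
   5 |   2 | aababaaa
   6 |   5 | abaaa
   7 |   3 | ababaaa
   8 |   6 | baaa
   9 |   4 | babaaa

SA = [9, 8, 7, 0, 1, 2, 5, 3, 6, 4]
rank  pair      lcp
   1  s[9:],s[8:]  1  'a'
   2  s[8:],s[7:]  2  'aa'
   3  s[7:],s[0:]  3  'aaa'
   4  s[0:],s[1:]  3  'aaa'
   5  s[1:],s[2:]  2  'aa'
   6  s[2:],s[5:]  1  'a'
   7  s[5:],s[3:]  3  'aba'
   8  s[3:],s[6:]  0  ''
   9  s[6:],s[4:]  2  'ba'

n(n+1)/2 = 10·11/2 = 55
Σ LCP = 0 + 1 + 2 + 3 + 3 + 2 + 1 + 3 + 0 + 2 = 17
distinct = 55 − 17 = 38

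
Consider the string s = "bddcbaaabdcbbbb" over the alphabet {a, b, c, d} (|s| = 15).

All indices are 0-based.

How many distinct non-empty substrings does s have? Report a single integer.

rank | idx | suffix
   0 |   5 | aaabdcbbbb
   1 |   6 | aabdcbbbb
   2 |   7 | abdcbbbb
   3 |  14 | b
   4 |   4 | baaabdcbbbb
   5 |  13 | bb
   6 |  12 | bbb
   7 |  11 | bbbb
   8 |   8 | bdcbbbb
   9 |   0 | bddcbaaabdcbbbb
  10 |   3 | cbaaabdcbbbb
  11 |  10 | cbbbb
  12 |   2 | dcbaaabdcbbbb
  13 |   9 | dcbbbb
  14 |   1 | ddcbaaabdcbbbb

SA = [5, 6, 7, 14, 4, 13, 12, 11, 8, 0, 3, 10, 2, 9, 1]
rank  pair      lcp
   1  s[5:],s[6:]  2  'aa'
   2  s[6:],s[7:]  1  'a'
   3  s[7:],s[14:]  0  ''
   4  s[14:],s[4:]  1  'b'
   5  s[4:],s[13:]  1  'b'
   6  s[13:],s[12:]  2  'bb'
   7  s[12:],s[11:]  3  'bbb'
   8  s[11:],s[8:]  1  'b'
   9  s[8:],s[0:]  2  'bd'
  10  s[0:],s[3:]  0  ''
  11  s[3:],s[10:]  2  'cb'
  12  s[10:],s[2:]  0  ''
  13  s[2:],s[9:]  3  'dcb'
  14  s[9:],s[1:]  1  'd'

n(n+1)/2 = 15·16/2 = 120
Σ LCP = 0 + 2 + 1 + 0 + 1 + 1 + 2 + 3 + 1 + 2 + 0 + 2 + 0 + 3 + 1 = 19
distinct = 120 − 19 = 101

101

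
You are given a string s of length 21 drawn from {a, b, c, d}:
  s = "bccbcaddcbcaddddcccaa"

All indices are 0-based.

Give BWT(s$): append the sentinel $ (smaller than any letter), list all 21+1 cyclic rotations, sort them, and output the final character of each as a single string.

rank  rotation                last
    0  $bccbcaddcbcaddddcccaa  a
    1  a$bccbcaddcbcaddddccca  a
    2  aa$bccbcaddcbcaddddccc  c
    3  addcbcaddddcccaa$bccbc  c
    4  addddcccaa$bccbcaddcbc  c
    5  bcaddcbcaddddcccaa$bcc  c
    6  bcaddddcccaa$bccbcaddc  c
    7  bccbcaddcbcaddddcccaa$  $
    8  caa$bccbcaddcbcaddddcc  c
    9  caddcbcaddddcccaa$bccb  b
   10  caddddcccaa$bccbcaddcb  b
   11  cbcaddcbcaddddcccaa$bc  c
   12  cbcaddddcccaa$bccbcadd  d
   13  ccaa$bccbcaddcbcaddddc  c
   14  ccbcaddcbcaddddcccaa$b  b
   15  cccaa$bccbcaddcbcadddd  d
   16  dcbcaddddcccaa$bccbcad  d
   17  dcccaa$bccbcaddcbcaddd  d
   18  ddcbcaddddcccaa$bccbca  a
   19  ddcccaa$bccbcaddcbcadd  d
   20  dddcccaa$bccbcaddcbcad  d
   21  ddddcccaa$bccbcaddcbca  a

aaccccc$cbbcdcbdddadda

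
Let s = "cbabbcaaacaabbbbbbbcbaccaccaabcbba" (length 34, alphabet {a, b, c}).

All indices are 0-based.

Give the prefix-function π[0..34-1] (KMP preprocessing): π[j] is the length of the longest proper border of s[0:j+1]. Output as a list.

π[0] = 0
j=1 s[j]='b': π[1]=0 (border '')
j=2 s[j]='a': π[2]=0 (border '')
j=3 s[j]='b': π[3]=0 (border '')
j=4 s[j]='b': π[4]=0 (border '')
j=5 s[j]='c': π[5]=1 (border 'c')
j=6 s[j]='a': k: 1→0; π[6]=0 (border '')
j=7 s[j]='a': π[7]=0 (border '')
j=8 s[j]='a': π[8]=0 (border '')
j=9 s[j]='c': π[9]=1 (border 'c')
j=10 s[j]='a': k: 1→0; π[10]=0 (border '')
j=11 s[j]='a': π[11]=0 (border '')
j=12 s[j]='b': π[12]=0 (border '')
j=13 s[j]='b': π[13]=0 (border '')
j=14 s[j]='b': π[14]=0 (border '')
j=15 s[j]='b': π[15]=0 (border '')
j=16 s[j]='b': π[16]=0 (border '')
j=17 s[j]='b': π[17]=0 (border '')
j=18 s[j]='b': π[18]=0 (border '')
j=19 s[j]='c': π[19]=1 (border 'c')
j=20 s[j]='b': π[20]=2 (border 'cb')
j=21 s[j]='a': π[21]=3 (border 'cba')
j=22 s[j]='c': k: 3→0; π[22]=1 (border 'c')
j=23 s[j]='c': k: 1→0; π[23]=1 (border 'c')
j=24 s[j]='a': k: 1→0; π[24]=0 (border '')
j=25 s[j]='c': π[25]=1 (border 'c')
j=26 s[j]='c': k: 1→0; π[26]=1 (border 'c')
j=27 s[j]='a': k: 1→0; π[27]=0 (border '')
j=28 s[j]='a': π[28]=0 (border '')
j=29 s[j]='b': π[29]=0 (border '')
j=30 s[j]='c': π[30]=1 (border 'c')
j=31 s[j]='b': π[31]=2 (border 'cb')
j=32 s[j]='b': k: 2→0; π[32]=0 (border '')
j=33 s[j]='a': π[33]=0 (border '')

[0, 0, 0, 0, 0, 1, 0, 0, 0, 1, 0, 0, 0, 0, 0, 0, 0, 0, 0, 1, 2, 3, 1, 1, 0, 1, 1, 0, 0, 0, 1, 2, 0, 0]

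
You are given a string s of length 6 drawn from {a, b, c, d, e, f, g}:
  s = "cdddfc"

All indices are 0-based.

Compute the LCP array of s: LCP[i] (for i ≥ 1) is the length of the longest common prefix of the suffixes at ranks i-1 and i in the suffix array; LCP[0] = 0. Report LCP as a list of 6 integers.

[0, 1, 0, 2, 1, 0]

sorted suffixes:
  #0 SA[0]=5  'c'
  #1 SA[1]=0  'cdddfc'
  #2 SA[2]=1  'dddfc'
  #3 SA[3]=2  'ddfc'
  #4 SA[4]=3  'dfc'
  #5 SA[5]=4  'fc'

SA = [5, 0, 1, 2, 3, 4]
[i] adj suffixes → lcp
  [1] 5/0 → 1 ('c')
  [2] 0/1 → 0 ('')
  [3] 1/2 → 2 ('dd')
  [4] 2/3 → 1 ('d')
  [5] 3/4 → 0 ('')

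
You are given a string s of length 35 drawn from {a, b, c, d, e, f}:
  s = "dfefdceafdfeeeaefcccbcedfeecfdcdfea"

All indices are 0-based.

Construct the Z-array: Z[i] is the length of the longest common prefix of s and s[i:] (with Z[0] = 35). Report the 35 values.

[35, 0, 0, 0, 1, 0, 0, 0, 0, 3, 0, 0, 0, 0, 0, 0, 0, 0, 0, 0, 0, 0, 0, 3, 0, 0, 0, 0, 0, 1, 0, 3, 0, 0, 0]

Z[0]=35
i=1: fresh scan; Z[1]=0
i=2: fresh scan; Z[2]=0
i=3: fresh scan; Z[3]=0
i=4: fresh scan; Z[4]=1 grow→box=[4,5)
i=5: fresh scan; Z[5]=0
i=6: fresh scan; Z[6]=0
i=7: fresh scan; Z[7]=0
i=8: fresh scan; Z[8]=0
i=9: fresh scan; Z[9]=3 grow→box=[9,12)
i=10: min(r-i=2, Z[1]=0)=0; Z[10]=0
i=11: min(r-i=1, Z[2]=0)=0; Z[11]=0
i=12: fresh scan; Z[12]=0
i=13: fresh scan; Z[13]=0
i=14: fresh scan; Z[14]=0
i=15: fresh scan; Z[15]=0
i=16: fresh scan; Z[16]=0
i=17: fresh scan; Z[17]=0
i=18: fresh scan; Z[18]=0
i=19: fresh scan; Z[19]=0
i=20: fresh scan; Z[20]=0
i=21: fresh scan; Z[21]=0
i=22: fresh scan; Z[22]=0
i=23: fresh scan; Z[23]=3 grow→box=[23,26)
i=24: min(r-i=2, Z[1]=0)=0; Z[24]=0
i=25: min(r-i=1, Z[2]=0)=0; Z[25]=0
i=26: fresh scan; Z[26]=0
i=27: fresh scan; Z[27]=0
i=28: fresh scan; Z[28]=0
i=29: fresh scan; Z[29]=1 grow→box=[29,30)
i=30: fresh scan; Z[30]=0
i=31: fresh scan; Z[31]=3 grow→box=[31,34)
i=32: min(r-i=2, Z[1]=0)=0; Z[32]=0
i=33: min(r-i=1, Z[2]=0)=0; Z[33]=0
i=34: fresh scan; Z[34]=0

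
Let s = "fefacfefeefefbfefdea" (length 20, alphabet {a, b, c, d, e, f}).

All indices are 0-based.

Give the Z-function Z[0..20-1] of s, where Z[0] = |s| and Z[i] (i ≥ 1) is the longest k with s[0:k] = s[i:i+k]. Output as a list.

[20, 0, 1, 0, 0, 3, 0, 2, 0, 0, 3, 0, 1, 0, 3, 0, 1, 0, 0, 0]

Z[0]=20
i=1: i≥r, start 0; Z[1]=0
i=2: i≥r, start 0; Z[2]=1 extend→box=[2,3)
i=3: i≥r, start 0; Z[3]=0
i=4: i≥r, start 0; Z[4]=0
i=5: i≥r, start 0; Z[5]=3 extend→box=[5,8)
i=6: min(r-i=2, Z[1]=0)=0; Z[6]=0
i=7: min(r-i=1, Z[2]=1)=1; Z[7]=2 extend→box=[7,9)
i=8: min(r-i=1, Z[1]=0)=0; Z[8]=0
i=9: i≥r, start 0; Z[9]=0
i=10: i≥r, start 0; Z[10]=3 extend→box=[10,13)
i=11: min(r-i=2, Z[1]=0)=0; Z[11]=0
i=12: min(r-i=1, Z[2]=1)=1; Z[12]=1
i=13: i≥r, start 0; Z[13]=0
i=14: i≥r, start 0; Z[14]=3 extend→box=[14,17)
i=15: min(r-i=2, Z[1]=0)=0; Z[15]=0
i=16: min(r-i=1, Z[2]=1)=1; Z[16]=1
i=17: i≥r, start 0; Z[17]=0
i=18: i≥r, start 0; Z[18]=0
i=19: i≥r, start 0; Z[19]=0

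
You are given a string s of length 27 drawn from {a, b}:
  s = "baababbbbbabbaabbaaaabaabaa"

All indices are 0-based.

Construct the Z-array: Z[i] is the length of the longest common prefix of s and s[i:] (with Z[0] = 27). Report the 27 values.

Z[0]=27
i=1: i≥r, start 0; Z[1]=0
i=2: i≥r, start 0; Z[2]=0
i=3: i≥r, start 0; Z[3]=2 scan→box=[3,5)
i=4: min(r-i=1, Z[1]=0)=0; Z[4]=0
i=5: i≥r, start 0; Z[5]=1 scan→box=[5,6)
i=6: i≥r, start 0; Z[6]=1 scan→box=[6,7)
i=7: i≥r, start 0; Z[7]=1 scan→box=[7,8)
i=8: i≥r, start 0; Z[8]=1 scan→box=[8,9)
i=9: i≥r, start 0; Z[9]=2 scan→box=[9,11)
i=10: min(r-i=1, Z[1]=0)=0; Z[10]=0
i=11: i≥r, start 0; Z[11]=1 scan→box=[11,12)
i=12: i≥r, start 0; Z[12]=4 scan→box=[12,16)
i=13: min(r-i=3, Z[1]=0)=0; Z[13]=0
i=14: min(r-i=2, Z[2]=0)=0; Z[14]=0
i=15: min(r-i=1, Z[3]=2)=1; Z[15]=1
i=16: i≥r, start 0; Z[16]=3 scan→box=[16,19)
i=17: min(r-i=2, Z[1]=0)=0; Z[17]=0
i=18: min(r-i=1, Z[2]=0)=0; Z[18]=0
i=19: i≥r, start 0; Z[19]=0
i=20: i≥r, start 0; Z[20]=0
i=21: i≥r, start 0; Z[21]=5 scan→box=[21,26)
i=22: min(r-i=4, Z[1]=0)=0; Z[22]=0
i=23: min(r-i=3, Z[2]=0)=0; Z[23]=0
i=24: min(r-i=2, Z[3]=2)=2; Z[24]=3 scan→box=[24,27)
i=25: min(r-i=2, Z[1]=0)=0; Z[25]=0
i=26: min(r-i=1, Z[2]=0)=0; Z[26]=0

[27, 0, 0, 2, 0, 1, 1, 1, 1, 2, 0, 1, 4, 0, 0, 1, 3, 0, 0, 0, 0, 5, 0, 0, 3, 0, 0]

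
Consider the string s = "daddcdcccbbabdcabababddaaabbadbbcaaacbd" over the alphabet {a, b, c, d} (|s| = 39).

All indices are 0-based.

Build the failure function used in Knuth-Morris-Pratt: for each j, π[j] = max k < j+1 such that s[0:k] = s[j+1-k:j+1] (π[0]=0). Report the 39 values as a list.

[0, 0, 1, 1, 0, 1, 0, 0, 0, 0, 0, 0, 0, 1, 0, 0, 0, 0, 0, 0, 0, 1, 1, 2, 0, 0, 0, 0, 0, 1, 0, 0, 0, 0, 0, 0, 0, 0, 1]

π[0] = 0
j=1 s[j]='a': π[1]=0 (border '')
j=2 s[j]='d': π[2]=1 (border 'd')
j=3 s[j]='d': k: 1→0; π[3]=1 (border 'd')
j=4 s[j]='c': k: 1→0; π[4]=0 (border '')
j=5 s[j]='d': π[5]=1 (border 'd')
j=6 s[j]='c': k: 1→0; π[6]=0 (border '')
j=7 s[j]='c': π[7]=0 (border '')
j=8 s[j]='c': π[8]=0 (border '')
j=9 s[j]='b': π[9]=0 (border '')
j=10 s[j]='b': π[10]=0 (border '')
j=11 s[j]='a': π[11]=0 (border '')
j=12 s[j]='b': π[12]=0 (border '')
j=13 s[j]='d': π[13]=1 (border 'd')
j=14 s[j]='c': k: 1→0; π[14]=0 (border '')
j=15 s[j]='a': π[15]=0 (border '')
j=16 s[j]='b': π[16]=0 (border '')
j=17 s[j]='a': π[17]=0 (border '')
j=18 s[j]='b': π[18]=0 (border '')
j=19 s[j]='a': π[19]=0 (border '')
j=20 s[j]='b': π[20]=0 (border '')
j=21 s[j]='d': π[21]=1 (border 'd')
j=22 s[j]='d': k: 1→0; π[22]=1 (border 'd')
j=23 s[j]='a': π[23]=2 (border 'da')
j=24 s[j]='a': k: 2→0; π[24]=0 (border '')
j=25 s[j]='a': π[25]=0 (border '')
j=26 s[j]='b': π[26]=0 (border '')
j=27 s[j]='b': π[27]=0 (border '')
j=28 s[j]='a': π[28]=0 (border '')
j=29 s[j]='d': π[29]=1 (border 'd')
j=30 s[j]='b': k: 1→0; π[30]=0 (border '')
j=31 s[j]='b': π[31]=0 (border '')
j=32 s[j]='c': π[32]=0 (border '')
j=33 s[j]='a': π[33]=0 (border '')
j=34 s[j]='a': π[34]=0 (border '')
j=35 s[j]='a': π[35]=0 (border '')
j=36 s[j]='c': π[36]=0 (border '')
j=37 s[j]='b': π[37]=0 (border '')
j=38 s[j]='d': π[38]=1 (border 'd')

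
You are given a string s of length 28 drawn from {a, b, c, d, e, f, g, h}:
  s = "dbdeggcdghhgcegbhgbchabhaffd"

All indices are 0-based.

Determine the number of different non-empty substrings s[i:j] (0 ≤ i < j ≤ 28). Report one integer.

380

rank→(start, suffix):
  0 → (21, 'abhaffd')
  1 → (24, 'affd')
  2 → (18, 'bchabhaffd')
  3 → (1, 'bdeggcdghhgcegbhgbchabhaffd')
  4 → (22, 'bhaffd')
  5 → (15, 'bhgbchabhaffd')
  6 → (6, 'cdghhgcegbhgbchabhaffd')
  7 → (12, 'cegbhgbchabhaffd')
  8 → (19, 'chabhaffd')
  9 → (27, 'd')
  10 → (0, 'dbdeggcdghhgcegbhgbchabhaffd')
  11 → (2, 'deggcdghhgcegbhgbchabhaffd')
  12 → (7, 'dghhgcegbhgbchabhaffd')
  13 → (13, 'egbhgbchabhaffd')
  14 → (3, 'eggcdghhgcegbhgbchabhaffd')
  15 → (26, 'fd')
  16 → (25, 'ffd')
  17 → (17, 'gbchabhaffd')
  18 → (14, 'gbhgbchabhaffd')
  19 → (5, 'gcdghhgcegbhgbchabhaffd')
  20 → (11, 'gcegbhgbchabhaffd')
  21 → (4, 'ggcdghhgcegbhgbchabhaffd')
  22 → (8, 'ghhgcegbhgbchabhaffd')
  23 → (20, 'habhaffd')
  24 → (23, 'haffd')
  25 → (16, 'hgbchabhaffd')
  26 → (10, 'hgcegbhgbchabhaffd')
  27 → (9, 'hhgcegbhgbchabhaffd')

SA = [21, 24, 18, 1, 22, 15, 6, 12, 19, 27, 0, 2, 7, 13, 3, 26, 25, 17, 14, 5, 11, 4, 8, 20, 23, 16, 10, 9]
i: (SA[i-1],SA[i]) lcp shared
  1: (21,24) 1 'a'
  2: (24,18) 0 ''
  3: (18,1) 1 'b'
  4: (1,22) 1 'b'
  5: (22,15) 2 'bh'
  6: (15,6) 0 ''
  7: (6,12) 1 'c'
  8: (12,19) 1 'c'
  9: (19,27) 0 ''
  10: (27,0) 1 'd'
  11: (0,2) 1 'd'
  12: (2,7) 1 'd'
  13: (7,13) 0 ''
  14: (13,3) 2 'eg'
  15: (3,26) 0 ''
  16: (26,25) 1 'f'
  17: (25,17) 0 ''
  18: (17,14) 2 'gb'
  19: (14,5) 1 'g'
  20: (5,11) 2 'gc'
  21: (11,4) 1 'g'
  22: (4,8) 1 'g'
  23: (8,20) 0 ''
  24: (20,23) 2 'ha'
  25: (23,16) 1 'h'
  26: (16,10) 2 'hg'
  27: (10,9) 1 'h'

n(n+1)/2 = 28·29/2 = 406
Σ LCP = 0 + 1 + 0 + 1 + 1 + 2 + 0 + 1 + 1 + 0 + 1 + 1 + 1 + 0 + 2 + 0 + 1 + 0 + 2 + 1 + 2 + 1 + 1 + 0 + 2 + 1 + 2 + 1 = 26
distinct = 406 − 26 = 380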